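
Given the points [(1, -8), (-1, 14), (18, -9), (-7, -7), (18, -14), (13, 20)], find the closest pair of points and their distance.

Computing all pairwise distances among 6 points:

d((1, -8), (-1, 14)) = 22.0907
d((1, -8), (18, -9)) = 17.0294
d((1, -8), (-7, -7)) = 8.0623
d((1, -8), (18, -14)) = 18.0278
d((1, -8), (13, 20)) = 30.4631
d((-1, 14), (18, -9)) = 29.8329
d((-1, 14), (-7, -7)) = 21.8403
d((-1, 14), (18, -14)) = 33.8378
d((-1, 14), (13, 20)) = 15.2315
d((18, -9), (-7, -7)) = 25.0799
d((18, -9), (18, -14)) = 5.0 <-- minimum
d((18, -9), (13, 20)) = 29.4279
d((-7, -7), (18, -14)) = 25.9615
d((-7, -7), (13, 20)) = 33.6006
d((18, -14), (13, 20)) = 34.3657

Closest pair: (18, -9) and (18, -14) with distance 5.0

The closest pair is (18, -9) and (18, -14) with Euclidean distance 5.0. For 6 points, brute-force pairwise comparison is shown above. For large n, the divide-and-conquer algorithm (sort by x, recurse on halves, check the dividing strip) achieves O(n log n).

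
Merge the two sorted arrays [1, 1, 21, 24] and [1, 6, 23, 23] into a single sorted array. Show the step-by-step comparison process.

Merging process:

Compare 1 vs 1: take 1 from left. Merged: [1]
Compare 1 vs 1: take 1 from left. Merged: [1, 1]
Compare 21 vs 1: take 1 from right. Merged: [1, 1, 1]
Compare 21 vs 6: take 6 from right. Merged: [1, 1, 1, 6]
Compare 21 vs 23: take 21 from left. Merged: [1, 1, 1, 6, 21]
Compare 24 vs 23: take 23 from right. Merged: [1, 1, 1, 6, 21, 23]
Compare 24 vs 23: take 23 from right. Merged: [1, 1, 1, 6, 21, 23, 23]
Append remaining from left: [24]. Merged: [1, 1, 1, 6, 21, 23, 23, 24]

Final merged array: [1, 1, 1, 6, 21, 23, 23, 24]
Total comparisons: 7

The merged array is [1, 1, 1, 6, 21, 23, 23, 24], requiring 7 comparisons. The merge step runs in O(n) time where n is the total number of elements.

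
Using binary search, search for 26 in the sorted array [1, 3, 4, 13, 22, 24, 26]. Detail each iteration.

Binary search for 26 in [1, 3, 4, 13, 22, 24, 26]:

lo=0, hi=6, mid=3, arr[mid]=13 -> 13 < 26, search right half
lo=4, hi=6, mid=5, arr[mid]=24 -> 24 < 26, search right half
lo=6, hi=6, mid=6, arr[mid]=26 -> Found target at index 6!

Binary search finds 26 at index 6 after 3 comparisons. The search repeatedly halves the search space by comparing with the middle element.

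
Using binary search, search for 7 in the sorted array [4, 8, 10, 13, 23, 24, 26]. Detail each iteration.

Binary search for 7 in [4, 8, 10, 13, 23, 24, 26]:

lo=0, hi=6, mid=3, arr[mid]=13 -> 13 > 7, search left half
lo=0, hi=2, mid=1, arr[mid]=8 -> 8 > 7, search left half
lo=0, hi=0, mid=0, arr[mid]=4 -> 4 < 7, search right half
lo=1 > hi=0, target 7 not found

Binary search determines that 7 is not in the array after 3 comparisons. The search space was exhausted without finding the target.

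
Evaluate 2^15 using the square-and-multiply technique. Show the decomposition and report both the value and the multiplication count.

Computing 2^15 by squaring (build up from 2^1; each line after the first costs one multiplication):

2^1 = 2
2^2 = (2^1)^2 = 2^2 = 4
2^3 = 2 * 2^2 = 2 * 4 = 8
2^6 = (2^3)^2 = 8^2 = 64
2^7 = 2 * 2^6 = 2 * 64 = 128
2^14 = (2^7)^2 = 128^2 = 16384
2^15 = 2 * 2^14 = 2 * 16384 = 32768

Result: 32768
Multiplications needed: 6 (6 lines after 2^1)

2^15 = 32768. Using exponentiation by squaring, this requires 6 multiplications. The key idea: if the exponent is even, square the half-power; if odd, multiply by the base once.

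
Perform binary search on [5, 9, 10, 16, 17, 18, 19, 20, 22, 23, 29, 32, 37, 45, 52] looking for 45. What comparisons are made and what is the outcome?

Binary search for 45 in [5, 9, 10, 16, 17, 18, 19, 20, 22, 23, 29, 32, 37, 45, 52]:

lo=0, hi=14, mid=7, arr[mid]=20 -> 20 < 45, search right half
lo=8, hi=14, mid=11, arr[mid]=32 -> 32 < 45, search right half
lo=12, hi=14, mid=13, arr[mid]=45 -> Found target at index 13!

Binary search finds 45 at index 13 after 3 comparisons. The search repeatedly halves the search space by comparing with the middle element.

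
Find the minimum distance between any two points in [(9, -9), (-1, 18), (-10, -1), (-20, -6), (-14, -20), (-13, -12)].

Computing all pairwise distances among 6 points:

d((9, -9), (-1, 18)) = 28.7924
d((9, -9), (-10, -1)) = 20.6155
d((9, -9), (-20, -6)) = 29.1548
d((9, -9), (-14, -20)) = 25.4951
d((9, -9), (-13, -12)) = 22.2036
d((-1, 18), (-10, -1)) = 21.0238
d((-1, 18), (-20, -6)) = 30.6105
d((-1, 18), (-14, -20)) = 40.1622
d((-1, 18), (-13, -12)) = 32.311
d((-10, -1), (-20, -6)) = 11.1803
d((-10, -1), (-14, -20)) = 19.4165
d((-10, -1), (-13, -12)) = 11.4018
d((-20, -6), (-14, -20)) = 15.2315
d((-20, -6), (-13, -12)) = 9.2195
d((-14, -20), (-13, -12)) = 8.0623 <-- minimum

Closest pair: (-14, -20) and (-13, -12) with distance 8.0623

The closest pair is (-14, -20) and (-13, -12) with Euclidean distance 8.0623. For 6 points, brute-force pairwise comparison is shown above. For large n, the divide-and-conquer algorithm (sort by x, recurse on halves, check the dividing strip) achieves O(n log n).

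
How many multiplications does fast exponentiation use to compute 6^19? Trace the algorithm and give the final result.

Computing 6^19 by squaring (build up from 6^1; each line after the first costs one multiplication):

6^1 = 6
6^2 = (6^1)^2 = 6^2 = 36
6^4 = (6^2)^2 = 36^2 = 1296
6^8 = (6^4)^2 = 1296^2 = 1679616
6^9 = 6 * 6^8 = 6 * 1679616 = 10077696
6^18 = (6^9)^2 = 10077696^2 = 101559956668416
6^19 = 6 * 6^18 = 6 * 101559956668416 = 609359740010496

Result: 609359740010496
Multiplications needed: 6 (6 lines after 6^1)

6^19 = 609359740010496. Using exponentiation by squaring, this requires 6 multiplications. The key idea: if the exponent is even, square the half-power; if odd, multiply by the base once.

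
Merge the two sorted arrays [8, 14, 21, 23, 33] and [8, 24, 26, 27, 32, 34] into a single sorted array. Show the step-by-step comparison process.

Merging process:

Compare 8 vs 8: take 8 from left. Merged: [8]
Compare 14 vs 8: take 8 from right. Merged: [8, 8]
Compare 14 vs 24: take 14 from left. Merged: [8, 8, 14]
Compare 21 vs 24: take 21 from left. Merged: [8, 8, 14, 21]
Compare 23 vs 24: take 23 from left. Merged: [8, 8, 14, 21, 23]
Compare 33 vs 24: take 24 from right. Merged: [8, 8, 14, 21, 23, 24]
Compare 33 vs 26: take 26 from right. Merged: [8, 8, 14, 21, 23, 24, 26]
Compare 33 vs 27: take 27 from right. Merged: [8, 8, 14, 21, 23, 24, 26, 27]
Compare 33 vs 32: take 32 from right. Merged: [8, 8, 14, 21, 23, 24, 26, 27, 32]
Compare 33 vs 34: take 33 from left. Merged: [8, 8, 14, 21, 23, 24, 26, 27, 32, 33]
Append remaining from right: [34]. Merged: [8, 8, 14, 21, 23, 24, 26, 27, 32, 33, 34]

Final merged array: [8, 8, 14, 21, 23, 24, 26, 27, 32, 33, 34]
Total comparisons: 10

The merged array is [8, 8, 14, 21, 23, 24, 26, 27, 32, 33, 34], requiring 10 comparisons. The merge step runs in O(n) time where n is the total number of elements.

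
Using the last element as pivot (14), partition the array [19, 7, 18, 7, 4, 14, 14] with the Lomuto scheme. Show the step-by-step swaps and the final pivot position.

Lomuto partition with pivot = 14:

Initial array: [19, 7, 18, 7, 4, 14, 14]

arr[0]=19 > 14: no swap
arr[1]=7 <= 14: swap with position 0, array becomes [7, 19, 18, 7, 4, 14, 14]
arr[2]=18 > 14: no swap
arr[3]=7 <= 14: swap with position 1, array becomes [7, 7, 18, 19, 4, 14, 14]
arr[4]=4 <= 14: swap with position 2, array becomes [7, 7, 4, 19, 18, 14, 14]
arr[5]=14 <= 14: swap with position 3, array becomes [7, 7, 4, 14, 18, 19, 14]

Place pivot at position 4: [7, 7, 4, 14, 14, 19, 18]
Pivot position: 4

After partitioning with pivot 14, the array becomes [7, 7, 4, 14, 14, 19, 18]. The pivot is placed at index 4. All elements to the left of the pivot are <= 14, and all elements to the right are > 14.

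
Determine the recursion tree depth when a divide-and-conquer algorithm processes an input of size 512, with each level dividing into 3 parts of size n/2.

For divide and conquer with division factor 2:

Problem sizes at each level:
Level 0: 512
Level 1: 256
Level 2: 128
Level 3: 64
Level 4: 32
Level 5: 16
Level 6: 8
Level 7: 4
Level 8: 2
Level 9: 1

The root is level 0 and the size-1 base case is level 9 (the tree spans levels 0 through 9, i.e. 10 levels counting the root), so the depth is the number of divisions: log_2(512) = 9

The recursion tree depth is log_2(512) = 9. At each level, the problem size is divided by 2, so it takes 9 divisions to reduce to a base case of size 1. The algorithm makes 3 recursive calls at each level.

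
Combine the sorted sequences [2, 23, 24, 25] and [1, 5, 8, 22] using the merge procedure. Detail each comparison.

Merging process:

Compare 2 vs 1: take 1 from right. Merged: [1]
Compare 2 vs 5: take 2 from left. Merged: [1, 2]
Compare 23 vs 5: take 5 from right. Merged: [1, 2, 5]
Compare 23 vs 8: take 8 from right. Merged: [1, 2, 5, 8]
Compare 23 vs 22: take 22 from right. Merged: [1, 2, 5, 8, 22]
Append remaining from left: [23, 24, 25]. Merged: [1, 2, 5, 8, 22, 23, 24, 25]

Final merged array: [1, 2, 5, 8, 22, 23, 24, 25]
Total comparisons: 5

The merged array is [1, 2, 5, 8, 22, 23, 24, 25], requiring 5 comparisons. The merge step runs in O(n) time where n is the total number of elements.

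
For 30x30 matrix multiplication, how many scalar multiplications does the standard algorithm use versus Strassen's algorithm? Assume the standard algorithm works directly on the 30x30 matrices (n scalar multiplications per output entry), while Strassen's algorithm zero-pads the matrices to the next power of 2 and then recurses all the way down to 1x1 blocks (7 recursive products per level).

Matrix multiplication for 30x30 matrices:

Strassen's algorithm requires power-of-2 dimensions. Pad 30x30 to 32x32 (next power of 2).

Standard algorithm: 30^3 = 27000 multiplications
Strassen's algorithm: 7^(log2(32)) = 7^5 = 16807 multiplications
Savings: 27000 - 16807 = 10193 multiplications

Standard: 27000 multiplications (30^3). Strassen: 16807 multiplications (7^5, after padding to 32x32). Strassen reduces 8 recursive multiplications to 7 at each level.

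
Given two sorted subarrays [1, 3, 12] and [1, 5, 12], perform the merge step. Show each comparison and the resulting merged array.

Merging process:

Compare 1 vs 1: take 1 from left. Merged: [1]
Compare 3 vs 1: take 1 from right. Merged: [1, 1]
Compare 3 vs 5: take 3 from left. Merged: [1, 1, 3]
Compare 12 vs 5: take 5 from right. Merged: [1, 1, 3, 5]
Compare 12 vs 12: take 12 from left. Merged: [1, 1, 3, 5, 12]
Append remaining from right: [12]. Merged: [1, 1, 3, 5, 12, 12]

Final merged array: [1, 1, 3, 5, 12, 12]
Total comparisons: 5

The merged array is [1, 1, 3, 5, 12, 12], requiring 5 comparisons. The merge step runs in O(n) time where n is the total number of elements.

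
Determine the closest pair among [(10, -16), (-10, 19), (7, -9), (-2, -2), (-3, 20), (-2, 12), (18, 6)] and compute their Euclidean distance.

Computing all pairwise distances among 7 points:

d((10, -16), (-10, 19)) = 40.3113
d((10, -16), (7, -9)) = 7.6158
d((10, -16), (-2, -2)) = 18.4391
d((10, -16), (-3, 20)) = 38.2753
d((10, -16), (-2, 12)) = 30.4631
d((10, -16), (18, 6)) = 23.4094
d((-10, 19), (7, -9)) = 32.7567
d((-10, 19), (-2, -2)) = 22.4722
d((-10, 19), (-3, 20)) = 7.0711 <-- minimum
d((-10, 19), (-2, 12)) = 10.6301
d((-10, 19), (18, 6)) = 30.8707
d((7, -9), (-2, -2)) = 11.4018
d((7, -9), (-3, 20)) = 30.6757
d((7, -9), (-2, 12)) = 22.8473
d((7, -9), (18, 6)) = 18.6011
d((-2, -2), (-3, 20)) = 22.0227
d((-2, -2), (-2, 12)) = 14.0
d((-2, -2), (18, 6)) = 21.5407
d((-3, 20), (-2, 12)) = 8.0623
d((-3, 20), (18, 6)) = 25.2389
d((-2, 12), (18, 6)) = 20.8806

Closest pair: (-10, 19) and (-3, 20) with distance 7.0711

The closest pair is (-10, 19) and (-3, 20) with Euclidean distance 7.0711. For 7 points, brute-force pairwise comparison is shown above. For large n, the divide-and-conquer algorithm (sort by x, recurse on halves, check the dividing strip) achieves O(n log n).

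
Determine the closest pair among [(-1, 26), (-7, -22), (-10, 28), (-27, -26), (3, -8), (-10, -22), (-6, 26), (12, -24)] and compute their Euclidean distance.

Computing all pairwise distances among 8 points:

d((-1, 26), (-7, -22)) = 48.3735
d((-1, 26), (-10, 28)) = 9.2195
d((-1, 26), (-27, -26)) = 58.1378
d((-1, 26), (3, -8)) = 34.2345
d((-1, 26), (-10, -22)) = 48.8365
d((-1, 26), (-6, 26)) = 5.0
d((-1, 26), (12, -24)) = 51.6624
d((-7, -22), (-10, 28)) = 50.0899
d((-7, -22), (-27, -26)) = 20.3961
d((-7, -22), (3, -8)) = 17.2047
d((-7, -22), (-10, -22)) = 3.0 <-- minimum
d((-7, -22), (-6, 26)) = 48.0104
d((-7, -22), (12, -24)) = 19.105
d((-10, 28), (-27, -26)) = 56.6127
d((-10, 28), (3, -8)) = 38.2753
d((-10, 28), (-10, -22)) = 50.0
d((-10, 28), (-6, 26)) = 4.4721
d((-10, 28), (12, -24)) = 56.4624
d((-27, -26), (3, -8)) = 34.9857
d((-27, -26), (-10, -22)) = 17.4642
d((-27, -26), (-6, 26)) = 56.0803
d((-27, -26), (12, -24)) = 39.0512
d((3, -8), (-10, -22)) = 19.105
d((3, -8), (-6, 26)) = 35.171
d((3, -8), (12, -24)) = 18.3576
d((-10, -22), (-6, 26)) = 48.1664
d((-10, -22), (12, -24)) = 22.0907
d((-6, 26), (12, -24)) = 53.1413

Closest pair: (-7, -22) and (-10, -22) with distance 3.0

The closest pair is (-7, -22) and (-10, -22) with Euclidean distance 3.0. For 8 points, brute-force pairwise comparison is shown above. For large n, the divide-and-conquer algorithm (sort by x, recurse on halves, check the dividing strip) achieves O(n log n).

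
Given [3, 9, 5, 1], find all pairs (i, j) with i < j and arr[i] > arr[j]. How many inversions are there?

Finding inversions in [3, 9, 5, 1]:

(0, 3): arr[0]=3 > arr[3]=1
(1, 2): arr[1]=9 > arr[2]=5
(1, 3): arr[1]=9 > arr[3]=1
(2, 3): arr[2]=5 > arr[3]=1

Total inversions: 4

The array has 4 inversion(s): (0,3), (1,2), (1,3), (2,3). Each pair (i,j) satisfies i < j and arr[i] > arr[j].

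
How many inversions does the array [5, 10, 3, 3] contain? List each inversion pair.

Finding inversions in [5, 10, 3, 3]:

(0, 2): arr[0]=5 > arr[2]=3
(0, 3): arr[0]=5 > arr[3]=3
(1, 2): arr[1]=10 > arr[2]=3
(1, 3): arr[1]=10 > arr[3]=3

Total inversions: 4

The array has 4 inversion(s): (0,2), (0,3), (1,2), (1,3). Each pair (i,j) satisfies i < j and arr[i] > arr[j].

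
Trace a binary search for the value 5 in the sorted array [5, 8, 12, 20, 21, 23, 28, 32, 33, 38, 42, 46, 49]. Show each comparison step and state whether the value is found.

Binary search for 5 in [5, 8, 12, 20, 21, 23, 28, 32, 33, 38, 42, 46, 49]:

lo=0, hi=12, mid=6, arr[mid]=28 -> 28 > 5, search left half
lo=0, hi=5, mid=2, arr[mid]=12 -> 12 > 5, search left half
lo=0, hi=1, mid=0, arr[mid]=5 -> Found target at index 0!

Binary search finds 5 at index 0 after 3 comparisons. The search repeatedly halves the search space by comparing with the middle element.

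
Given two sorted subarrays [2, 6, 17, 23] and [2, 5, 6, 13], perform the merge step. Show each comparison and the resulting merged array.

Merging process:

Compare 2 vs 2: take 2 from left. Merged: [2]
Compare 6 vs 2: take 2 from right. Merged: [2, 2]
Compare 6 vs 5: take 5 from right. Merged: [2, 2, 5]
Compare 6 vs 6: take 6 from left. Merged: [2, 2, 5, 6]
Compare 17 vs 6: take 6 from right. Merged: [2, 2, 5, 6, 6]
Compare 17 vs 13: take 13 from right. Merged: [2, 2, 5, 6, 6, 13]
Append remaining from left: [17, 23]. Merged: [2, 2, 5, 6, 6, 13, 17, 23]

Final merged array: [2, 2, 5, 6, 6, 13, 17, 23]
Total comparisons: 6

The merged array is [2, 2, 5, 6, 6, 13, 17, 23], requiring 6 comparisons. The merge step runs in O(n) time where n is the total number of elements.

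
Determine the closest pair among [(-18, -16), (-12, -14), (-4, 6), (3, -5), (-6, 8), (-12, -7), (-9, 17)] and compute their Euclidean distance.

Computing all pairwise distances among 7 points:

d((-18, -16), (-12, -14)) = 6.3246
d((-18, -16), (-4, 6)) = 26.0768
d((-18, -16), (3, -5)) = 23.7065
d((-18, -16), (-6, 8)) = 26.8328
d((-18, -16), (-12, -7)) = 10.8167
d((-18, -16), (-9, 17)) = 34.2053
d((-12, -14), (-4, 6)) = 21.5407
d((-12, -14), (3, -5)) = 17.4929
d((-12, -14), (-6, 8)) = 22.8035
d((-12, -14), (-12, -7)) = 7.0
d((-12, -14), (-9, 17)) = 31.1448
d((-4, 6), (3, -5)) = 13.0384
d((-4, 6), (-6, 8)) = 2.8284 <-- minimum
d((-4, 6), (-12, -7)) = 15.2643
d((-4, 6), (-9, 17)) = 12.083
d((3, -5), (-6, 8)) = 15.8114
d((3, -5), (-12, -7)) = 15.1327
d((3, -5), (-9, 17)) = 25.0599
d((-6, 8), (-12, -7)) = 16.1555
d((-6, 8), (-9, 17)) = 9.4868
d((-12, -7), (-9, 17)) = 24.1868

Closest pair: (-4, 6) and (-6, 8) with distance 2.8284

The closest pair is (-4, 6) and (-6, 8) with Euclidean distance 2.8284. For 7 points, brute-force pairwise comparison is shown above. For large n, the divide-and-conquer algorithm (sort by x, recurse on halves, check the dividing strip) achieves O(n log n).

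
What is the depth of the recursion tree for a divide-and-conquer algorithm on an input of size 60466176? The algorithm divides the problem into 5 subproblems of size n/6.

For divide and conquer with division factor 6:

Problem sizes at each level:
Level 0: 60466176
Level 1: 10077696
Level 2: 1679616
Level 3: 279936
Level 4: 46656
Level 5: 7776
Level 6: 1296
Level 7: 216
Level 8: 36
Level 9: 6
Level 10: 1

The root is level 0 and the size-1 base case is level 10 (the tree spans levels 0 through 10, i.e. 11 levels counting the root), so the depth is the number of divisions: log_6(60466176) = 10

The recursion tree depth is log_6(60466176) = 10. At each level, the problem size is divided by 6, so it takes 10 divisions to reduce to a base case of size 1. The algorithm makes 5 recursive calls at each level.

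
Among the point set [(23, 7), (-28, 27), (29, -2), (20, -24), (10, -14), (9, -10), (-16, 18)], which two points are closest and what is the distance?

Computing all pairwise distances among 7 points:

d((23, 7), (-28, 27)) = 54.7814
d((23, 7), (29, -2)) = 10.8167
d((23, 7), (20, -24)) = 31.1448
d((23, 7), (10, -14)) = 24.6982
d((23, 7), (9, -10)) = 22.0227
d((23, 7), (-16, 18)) = 40.5216
d((-28, 27), (29, -2)) = 63.9531
d((-28, 27), (20, -24)) = 70.0357
d((-28, 27), (10, -14)) = 55.9017
d((-28, 27), (9, -10)) = 52.3259
d((-28, 27), (-16, 18)) = 15.0
d((29, -2), (20, -24)) = 23.7697
d((29, -2), (10, -14)) = 22.4722
d((29, -2), (9, -10)) = 21.5407
d((29, -2), (-16, 18)) = 49.2443
d((20, -24), (10, -14)) = 14.1421
d((20, -24), (9, -10)) = 17.8045
d((20, -24), (-16, 18)) = 55.3173
d((10, -14), (9, -10)) = 4.1231 <-- minimum
d((10, -14), (-16, 18)) = 41.2311
d((9, -10), (-16, 18)) = 37.5366

Closest pair: (10, -14) and (9, -10) with distance 4.1231

The closest pair is (10, -14) and (9, -10) with Euclidean distance 4.1231. For 7 points, brute-force pairwise comparison is shown above. For large n, the divide-and-conquer algorithm (sort by x, recurse on halves, check the dividing strip) achieves O(n log n).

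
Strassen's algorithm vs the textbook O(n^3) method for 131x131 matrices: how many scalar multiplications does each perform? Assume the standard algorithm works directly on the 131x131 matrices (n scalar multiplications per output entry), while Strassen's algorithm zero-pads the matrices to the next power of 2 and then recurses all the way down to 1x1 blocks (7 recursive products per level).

Matrix multiplication for 131x131 matrices:

Strassen's algorithm requires power-of-2 dimensions. Pad 131x131 to 256x256 (next power of 2).

Standard algorithm: 131^3 = 2248091 multiplications
Strassen's algorithm: 7^(log2(256)) = 7^8 = 5764801 multiplications
Difference: 2248091 - 5764801 = -3516710 (Strassen uses MORE here due to padding overhead — for small or just-over-power-of-2 n, padding can outweigh the per-level savings)

Standard: 2248091 multiplications (131^3). Strassen: 5764801 multiplications (7^8, after padding to 256x256). Strassen reduces 8 recursive multiplications to 7 at each level.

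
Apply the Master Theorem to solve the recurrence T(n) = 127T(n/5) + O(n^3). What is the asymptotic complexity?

Master Theorem for T(n) = 127T(n/5) + O(n^3):

a = 127, b = 5, c = 3
log_b(a) = log_5(127) = 3.0099

Case 1: c = 3 < log_5(127) = 3.0099
T(n) = O(n^(log_5 127))

For T(n) = 127T(n/5) + O(n^3): log_5(127) = 3.0099. This is Case 1 of the Master Theorem (c < log_b(a), work dominated by leaves), giving O(n^(log_5 127)).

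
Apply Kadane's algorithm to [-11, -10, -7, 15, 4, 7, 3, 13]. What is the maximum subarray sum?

Using Kadane's algorithm on [-11, -10, -7, 15, 4, 7, 3, 13]:

Scanning through the array:
Position 1 (value -10): max_ending_here = -10, max_so_far = -10
Position 2 (value -7): max_ending_here = -7, max_so_far = -7
Position 3 (value 15): max_ending_here = 15, max_so_far = 15
Position 4 (value 4): max_ending_here = 19, max_so_far = 19
Position 5 (value 7): max_ending_here = 26, max_so_far = 26
Position 6 (value 3): max_ending_here = 29, max_so_far = 29
Position 7 (value 13): max_ending_here = 42, max_so_far = 42

Maximum subarray: [15, 4, 7, 3, 13]
Maximum sum: 42

The maximum subarray is [15, 4, 7, 3, 13] with sum 42. This subarray runs from index 3 to index 7.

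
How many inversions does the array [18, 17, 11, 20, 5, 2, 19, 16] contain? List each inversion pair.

Finding inversions in [18, 17, 11, 20, 5, 2, 19, 16]:

(0, 1): arr[0]=18 > arr[1]=17
(0, 2): arr[0]=18 > arr[2]=11
(0, 4): arr[0]=18 > arr[4]=5
(0, 5): arr[0]=18 > arr[5]=2
(0, 7): arr[0]=18 > arr[7]=16
(1, 2): arr[1]=17 > arr[2]=11
(1, 4): arr[1]=17 > arr[4]=5
(1, 5): arr[1]=17 > arr[5]=2
(1, 7): arr[1]=17 > arr[7]=16
(2, 4): arr[2]=11 > arr[4]=5
(2, 5): arr[2]=11 > arr[5]=2
(3, 4): arr[3]=20 > arr[4]=5
(3, 5): arr[3]=20 > arr[5]=2
(3, 6): arr[3]=20 > arr[6]=19
(3, 7): arr[3]=20 > arr[7]=16
(4, 5): arr[4]=5 > arr[5]=2
(6, 7): arr[6]=19 > arr[7]=16

Total inversions: 17

The array has 17 inversion(s): (0,1), (0,2), (0,4), (0,5), (0,7), (1,2), (1,4), (1,5), (1,7), (2,4), (2,5), (3,4), (3,5), (3,6), (3,7), (4,5), (6,7). Each pair (i,j) satisfies i < j and arr[i] > arr[j].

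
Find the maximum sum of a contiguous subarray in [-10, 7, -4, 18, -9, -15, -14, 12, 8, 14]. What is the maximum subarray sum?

Using Kadane's algorithm on [-10, 7, -4, 18, -9, -15, -14, 12, 8, 14]:

Scanning through the array:
Position 1 (value 7): max_ending_here = 7, max_so_far = 7
Position 2 (value -4): max_ending_here = 3, max_so_far = 7
Position 3 (value 18): max_ending_here = 21, max_so_far = 21
Position 4 (value -9): max_ending_here = 12, max_so_far = 21
Position 5 (value -15): max_ending_here = -3, max_so_far = 21
Position 6 (value -14): max_ending_here = -14, max_so_far = 21
Position 7 (value 12): max_ending_here = 12, max_so_far = 21
Position 8 (value 8): max_ending_here = 20, max_so_far = 21
Position 9 (value 14): max_ending_here = 34, max_so_far = 34

Maximum subarray: [12, 8, 14]
Maximum sum: 34

The maximum subarray is [12, 8, 14] with sum 34. This subarray runs from index 7 to index 9.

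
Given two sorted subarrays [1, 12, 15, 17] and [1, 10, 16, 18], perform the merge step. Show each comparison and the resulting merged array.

Merging process:

Compare 1 vs 1: take 1 from left. Merged: [1]
Compare 12 vs 1: take 1 from right. Merged: [1, 1]
Compare 12 vs 10: take 10 from right. Merged: [1, 1, 10]
Compare 12 vs 16: take 12 from left. Merged: [1, 1, 10, 12]
Compare 15 vs 16: take 15 from left. Merged: [1, 1, 10, 12, 15]
Compare 17 vs 16: take 16 from right. Merged: [1, 1, 10, 12, 15, 16]
Compare 17 vs 18: take 17 from left. Merged: [1, 1, 10, 12, 15, 16, 17]
Append remaining from right: [18]. Merged: [1, 1, 10, 12, 15, 16, 17, 18]

Final merged array: [1, 1, 10, 12, 15, 16, 17, 18]
Total comparisons: 7

The merged array is [1, 1, 10, 12, 15, 16, 17, 18], requiring 7 comparisons. The merge step runs in O(n) time where n is the total number of elements.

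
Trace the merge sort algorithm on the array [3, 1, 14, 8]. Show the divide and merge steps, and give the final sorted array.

Merge sort trace:

Split: [3, 1, 14, 8] -> [3, 1] and [14, 8]
  Split: [3, 1] -> [3] and [1]
  Merge: [3] + [1] -> [1, 3]
  Split: [14, 8] -> [14] and [8]
  Merge: [14] + [8] -> [8, 14]
Merge: [1, 3] + [8, 14] -> [1, 3, 8, 14]

Final sorted array: [1, 3, 8, 14]

The merge sort proceeds by recursively splitting the array and merging sorted halves.
After all merges, the sorted array is [1, 3, 8, 14].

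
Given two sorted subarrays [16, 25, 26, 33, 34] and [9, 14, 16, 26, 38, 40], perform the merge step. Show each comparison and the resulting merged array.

Merging process:

Compare 16 vs 9: take 9 from right. Merged: [9]
Compare 16 vs 14: take 14 from right. Merged: [9, 14]
Compare 16 vs 16: take 16 from left. Merged: [9, 14, 16]
Compare 25 vs 16: take 16 from right. Merged: [9, 14, 16, 16]
Compare 25 vs 26: take 25 from left. Merged: [9, 14, 16, 16, 25]
Compare 26 vs 26: take 26 from left. Merged: [9, 14, 16, 16, 25, 26]
Compare 33 vs 26: take 26 from right. Merged: [9, 14, 16, 16, 25, 26, 26]
Compare 33 vs 38: take 33 from left. Merged: [9, 14, 16, 16, 25, 26, 26, 33]
Compare 34 vs 38: take 34 from left. Merged: [9, 14, 16, 16, 25, 26, 26, 33, 34]
Append remaining from right: [38, 40]. Merged: [9, 14, 16, 16, 25, 26, 26, 33, 34, 38, 40]

Final merged array: [9, 14, 16, 16, 25, 26, 26, 33, 34, 38, 40]
Total comparisons: 9

The merged array is [9, 14, 16, 16, 25, 26, 26, 33, 34, 38, 40], requiring 9 comparisons. The merge step runs in O(n) time where n is the total number of elements.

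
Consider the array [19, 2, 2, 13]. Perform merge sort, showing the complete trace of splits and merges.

Merge sort trace:

Split: [19, 2, 2, 13] -> [19, 2] and [2, 13]
  Split: [19, 2] -> [19] and [2]
  Merge: [19] + [2] -> [2, 19]
  Split: [2, 13] -> [2] and [13]
  Merge: [2] + [13] -> [2, 13]
Merge: [2, 19] + [2, 13] -> [2, 2, 13, 19]

Final sorted array: [2, 2, 13, 19]

The merge sort proceeds by recursively splitting the array and merging sorted halves.
After all merges, the sorted array is [2, 2, 13, 19].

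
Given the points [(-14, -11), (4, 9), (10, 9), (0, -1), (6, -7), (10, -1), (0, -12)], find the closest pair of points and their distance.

Computing all pairwise distances among 7 points:

d((-14, -11), (4, 9)) = 26.9072
d((-14, -11), (10, 9)) = 31.241
d((-14, -11), (0, -1)) = 17.2047
d((-14, -11), (6, -7)) = 20.3961
d((-14, -11), (10, -1)) = 26.0
d((-14, -11), (0, -12)) = 14.0357
d((4, 9), (10, 9)) = 6.0 <-- minimum
d((4, 9), (0, -1)) = 10.7703
d((4, 9), (6, -7)) = 16.1245
d((4, 9), (10, -1)) = 11.6619
d((4, 9), (0, -12)) = 21.3776
d((10, 9), (0, -1)) = 14.1421
d((10, 9), (6, -7)) = 16.4924
d((10, 9), (10, -1)) = 10.0
d((10, 9), (0, -12)) = 23.2594
d((0, -1), (6, -7)) = 8.4853
d((0, -1), (10, -1)) = 10.0
d((0, -1), (0, -12)) = 11.0
d((6, -7), (10, -1)) = 7.2111
d((6, -7), (0, -12)) = 7.8102
d((10, -1), (0, -12)) = 14.8661

Closest pair: (4, 9) and (10, 9) with distance 6.0

The closest pair is (4, 9) and (10, 9) with Euclidean distance 6.0. For 7 points, brute-force pairwise comparison is shown above. For large n, the divide-and-conquer algorithm (sort by x, recurse on halves, check the dividing strip) achieves O(n log n).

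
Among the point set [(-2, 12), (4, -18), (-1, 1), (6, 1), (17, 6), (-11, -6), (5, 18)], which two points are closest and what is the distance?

Computing all pairwise distances among 7 points:

d((-2, 12), (4, -18)) = 30.5941
d((-2, 12), (-1, 1)) = 11.0454
d((-2, 12), (6, 1)) = 13.6015
d((-2, 12), (17, 6)) = 19.9249
d((-2, 12), (-11, -6)) = 20.1246
d((-2, 12), (5, 18)) = 9.2195
d((4, -18), (-1, 1)) = 19.6469
d((4, -18), (6, 1)) = 19.105
d((4, -18), (17, 6)) = 27.2947
d((4, -18), (-11, -6)) = 19.2094
d((4, -18), (5, 18)) = 36.0139
d((-1, 1), (6, 1)) = 7.0 <-- minimum
d((-1, 1), (17, 6)) = 18.6815
d((-1, 1), (-11, -6)) = 12.2066
d((-1, 1), (5, 18)) = 18.0278
d((6, 1), (17, 6)) = 12.083
d((6, 1), (-11, -6)) = 18.3848
d((6, 1), (5, 18)) = 17.0294
d((17, 6), (-11, -6)) = 30.4631
d((17, 6), (5, 18)) = 16.9706
d((-11, -6), (5, 18)) = 28.8444

Closest pair: (-1, 1) and (6, 1) with distance 7.0

The closest pair is (-1, 1) and (6, 1) with Euclidean distance 7.0. For 7 points, brute-force pairwise comparison is shown above. For large n, the divide-and-conquer algorithm (sort by x, recurse on halves, check the dividing strip) achieves O(n log n).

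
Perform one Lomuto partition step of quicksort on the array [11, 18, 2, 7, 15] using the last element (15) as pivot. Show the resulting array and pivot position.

Lomuto partition with pivot = 15:

Initial array: [11, 18, 2, 7, 15]

arr[0]=11 <= 15: swap with position 0, array becomes [11, 18, 2, 7, 15]
arr[1]=18 > 15: no swap
arr[2]=2 <= 15: swap with position 1, array becomes [11, 2, 18, 7, 15]
arr[3]=7 <= 15: swap with position 2, array becomes [11, 2, 7, 18, 15]

Place pivot at position 3: [11, 2, 7, 15, 18]
Pivot position: 3

After partitioning with pivot 15, the array becomes [11, 2, 7, 15, 18]. The pivot is placed at index 3. All elements to the left of the pivot are <= 15, and all elements to the right are > 15.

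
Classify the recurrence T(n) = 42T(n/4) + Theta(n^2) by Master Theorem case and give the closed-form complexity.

Master Theorem for T(n) = 42T(n/4) + O(n^2):

a = 42, b = 4, c = 2
log_b(a) = log_4(42) = 2.6962

Case 1: c = 2 < log_4(42) = 2.6962
T(n) = O(n^(log_4 42))

For T(n) = 42T(n/4) + O(n^2): log_4(42) = 2.6962. This is Case 1 of the Master Theorem (c < log_b(a), work dominated by leaves), giving O(n^(log_4 42)).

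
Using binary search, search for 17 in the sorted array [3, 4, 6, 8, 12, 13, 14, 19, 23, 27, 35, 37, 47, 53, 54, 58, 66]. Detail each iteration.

Binary search for 17 in [3, 4, 6, 8, 12, 13, 14, 19, 23, 27, 35, 37, 47, 53, 54, 58, 66]:

lo=0, hi=16, mid=8, arr[mid]=23 -> 23 > 17, search left half
lo=0, hi=7, mid=3, arr[mid]=8 -> 8 < 17, search right half
lo=4, hi=7, mid=5, arr[mid]=13 -> 13 < 17, search right half
lo=6, hi=7, mid=6, arr[mid]=14 -> 14 < 17, search right half
lo=7, hi=7, mid=7, arr[mid]=19 -> 19 > 17, search left half
lo=7 > hi=6, target 17 not found

Binary search determines that 17 is not in the array after 5 comparisons. The search space was exhausted without finding the target.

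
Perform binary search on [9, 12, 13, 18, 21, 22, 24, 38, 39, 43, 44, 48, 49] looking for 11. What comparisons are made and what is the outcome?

Binary search for 11 in [9, 12, 13, 18, 21, 22, 24, 38, 39, 43, 44, 48, 49]:

lo=0, hi=12, mid=6, arr[mid]=24 -> 24 > 11, search left half
lo=0, hi=5, mid=2, arr[mid]=13 -> 13 > 11, search left half
lo=0, hi=1, mid=0, arr[mid]=9 -> 9 < 11, search right half
lo=1, hi=1, mid=1, arr[mid]=12 -> 12 > 11, search left half
lo=1 > hi=0, target 11 not found

Binary search determines that 11 is not in the array after 4 comparisons. The search space was exhausted without finding the target.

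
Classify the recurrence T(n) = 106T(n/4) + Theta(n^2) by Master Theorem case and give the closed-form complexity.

Master Theorem for T(n) = 106T(n/4) + O(n^2):

a = 106, b = 4, c = 2
log_b(a) = log_4(106) = 3.3640

Case 1: c = 2 < log_4(106) = 3.3640
T(n) = O(n^(log_4 106))

For T(n) = 106T(n/4) + O(n^2): log_4(106) = 3.3640. This is Case 1 of the Master Theorem (c < log_b(a), work dominated by leaves), giving O(n^(log_4 106)).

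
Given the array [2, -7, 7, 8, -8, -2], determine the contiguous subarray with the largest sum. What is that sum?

Using Kadane's algorithm on [2, -7, 7, 8, -8, -2]:

Scanning through the array:
Position 1 (value -7): max_ending_here = -5, max_so_far = 2
Position 2 (value 7): max_ending_here = 7, max_so_far = 7
Position 3 (value 8): max_ending_here = 15, max_so_far = 15
Position 4 (value -8): max_ending_here = 7, max_so_far = 15
Position 5 (value -2): max_ending_here = 5, max_so_far = 15

Maximum subarray: [7, 8]
Maximum sum: 15

The maximum subarray is [7, 8] with sum 15. This subarray runs from index 2 to index 3.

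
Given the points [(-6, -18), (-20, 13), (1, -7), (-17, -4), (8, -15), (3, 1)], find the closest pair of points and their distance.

Computing all pairwise distances among 6 points:

d((-6, -18), (-20, 13)) = 34.0147
d((-6, -18), (1, -7)) = 13.0384
d((-6, -18), (-17, -4)) = 17.8045
d((-6, -18), (8, -15)) = 14.3178
d((-6, -18), (3, 1)) = 21.0238
d((-20, 13), (1, -7)) = 29.0
d((-20, 13), (-17, -4)) = 17.2627
d((-20, 13), (8, -15)) = 39.598
d((-20, 13), (3, 1)) = 25.9422
d((1, -7), (-17, -4)) = 18.2483
d((1, -7), (8, -15)) = 10.6301
d((1, -7), (3, 1)) = 8.2462 <-- minimum
d((-17, -4), (8, -15)) = 27.313
d((-17, -4), (3, 1)) = 20.6155
d((8, -15), (3, 1)) = 16.7631

Closest pair: (1, -7) and (3, 1) with distance 8.2462

The closest pair is (1, -7) and (3, 1) with Euclidean distance 8.2462. For 6 points, brute-force pairwise comparison is shown above. For large n, the divide-and-conquer algorithm (sort by x, recurse on halves, check the dividing strip) achieves O(n log n).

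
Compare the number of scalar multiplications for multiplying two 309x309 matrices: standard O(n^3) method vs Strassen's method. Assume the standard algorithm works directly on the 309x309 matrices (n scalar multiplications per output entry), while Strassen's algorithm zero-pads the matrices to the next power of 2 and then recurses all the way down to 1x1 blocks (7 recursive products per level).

Matrix multiplication for 309x309 matrices:

Strassen's algorithm requires power-of-2 dimensions. Pad 309x309 to 512x512 (next power of 2).

Standard algorithm: 309^3 = 29503629 multiplications
Strassen's algorithm: 7^(log2(512)) = 7^9 = 40353607 multiplications
Difference: 29503629 - 40353607 = -10849978 (Strassen uses MORE here due to padding overhead — for small or just-over-power-of-2 n, padding can outweigh the per-level savings)

Standard: 29503629 multiplications (309^3). Strassen: 40353607 multiplications (7^9, after padding to 512x512). Strassen reduces 8 recursive multiplications to 7 at each level.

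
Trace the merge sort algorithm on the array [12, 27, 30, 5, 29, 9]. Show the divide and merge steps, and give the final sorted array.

Merge sort trace:

Split: [12, 27, 30, 5, 29, 9] -> [12, 27, 30] and [5, 29, 9]
  Split: [12, 27, 30] -> [12] and [27, 30]
    Split: [27, 30] -> [27] and [30]
    Merge: [27] + [30] -> [27, 30]
  Merge: [12] + [27, 30] -> [12, 27, 30]
  Split: [5, 29, 9] -> [5] and [29, 9]
    Split: [29, 9] -> [29] and [9]
    Merge: [29] + [9] -> [9, 29]
  Merge: [5] + [9, 29] -> [5, 9, 29]
Merge: [12, 27, 30] + [5, 9, 29] -> [5, 9, 12, 27, 29, 30]

Final sorted array: [5, 9, 12, 27, 29, 30]

The merge sort proceeds by recursively splitting the array and merging sorted halves.
After all merges, the sorted array is [5, 9, 12, 27, 29, 30].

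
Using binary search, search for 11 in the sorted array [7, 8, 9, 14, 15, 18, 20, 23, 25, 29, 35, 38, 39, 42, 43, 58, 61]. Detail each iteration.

Binary search for 11 in [7, 8, 9, 14, 15, 18, 20, 23, 25, 29, 35, 38, 39, 42, 43, 58, 61]:

lo=0, hi=16, mid=8, arr[mid]=25 -> 25 > 11, search left half
lo=0, hi=7, mid=3, arr[mid]=14 -> 14 > 11, search left half
lo=0, hi=2, mid=1, arr[mid]=8 -> 8 < 11, search right half
lo=2, hi=2, mid=2, arr[mid]=9 -> 9 < 11, search right half
lo=3 > hi=2, target 11 not found

Binary search determines that 11 is not in the array after 4 comparisons. The search space was exhausted without finding the target.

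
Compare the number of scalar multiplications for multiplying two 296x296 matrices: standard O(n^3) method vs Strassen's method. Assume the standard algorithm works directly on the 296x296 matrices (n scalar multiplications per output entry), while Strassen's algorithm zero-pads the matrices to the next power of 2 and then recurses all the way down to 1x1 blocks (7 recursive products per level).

Matrix multiplication for 296x296 matrices:

Strassen's algorithm requires power-of-2 dimensions. Pad 296x296 to 512x512 (next power of 2).

Standard algorithm: 296^3 = 25934336 multiplications
Strassen's algorithm: 7^(log2(512)) = 7^9 = 40353607 multiplications
Difference: 25934336 - 40353607 = -14419271 (Strassen uses MORE here due to padding overhead — for small or just-over-power-of-2 n, padding can outweigh the per-level savings)

Standard: 25934336 multiplications (296^3). Strassen: 40353607 multiplications (7^9, after padding to 512x512). Strassen reduces 8 recursive multiplications to 7 at each level.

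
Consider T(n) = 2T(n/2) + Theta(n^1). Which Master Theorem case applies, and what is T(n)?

Master Theorem for T(n) = 2T(n/2) + O(n^1):

a = 2, b = 2, c = 1
log_b(a) = log_2(2) = 1.0000

Case 2: c = 1 = log_2(2) = 1.0000
T(n) = O(n^1 log n) = O(n log n)

For T(n) = 2T(n/2) + O(n^1): log_2(2) = 1.0000. This is Case 2 of the Master Theorem (c = log_b(a), equal work at all levels), giving O(n log n).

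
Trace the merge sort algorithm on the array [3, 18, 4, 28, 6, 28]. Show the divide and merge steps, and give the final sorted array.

Merge sort trace:

Split: [3, 18, 4, 28, 6, 28] -> [3, 18, 4] and [28, 6, 28]
  Split: [3, 18, 4] -> [3] and [18, 4]
    Split: [18, 4] -> [18] and [4]
    Merge: [18] + [4] -> [4, 18]
  Merge: [3] + [4, 18] -> [3, 4, 18]
  Split: [28, 6, 28] -> [28] and [6, 28]
    Split: [6, 28] -> [6] and [28]
    Merge: [6] + [28] -> [6, 28]
  Merge: [28] + [6, 28] -> [6, 28, 28]
Merge: [3, 4, 18] + [6, 28, 28] -> [3, 4, 6, 18, 28, 28]

Final sorted array: [3, 4, 6, 18, 28, 28]

The merge sort proceeds by recursively splitting the array and merging sorted halves.
After all merges, the sorted array is [3, 4, 6, 18, 28, 28].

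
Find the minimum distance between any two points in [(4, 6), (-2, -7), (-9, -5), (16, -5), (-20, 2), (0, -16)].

Computing all pairwise distances among 6 points:

d((4, 6), (-2, -7)) = 14.3178
d((4, 6), (-9, -5)) = 17.0294
d((4, 6), (16, -5)) = 16.2788
d((4, 6), (-20, 2)) = 24.3311
d((4, 6), (0, -16)) = 22.3607
d((-2, -7), (-9, -5)) = 7.2801 <-- minimum
d((-2, -7), (16, -5)) = 18.1108
d((-2, -7), (-20, 2)) = 20.1246
d((-2, -7), (0, -16)) = 9.2195
d((-9, -5), (16, -5)) = 25.0
d((-9, -5), (-20, 2)) = 13.0384
d((-9, -5), (0, -16)) = 14.2127
d((16, -5), (-20, 2)) = 36.6742
d((16, -5), (0, -16)) = 19.4165
d((-20, 2), (0, -16)) = 26.9072

Closest pair: (-2, -7) and (-9, -5) with distance 7.2801

The closest pair is (-2, -7) and (-9, -5) with Euclidean distance 7.2801. For 6 points, brute-force pairwise comparison is shown above. For large n, the divide-and-conquer algorithm (sort by x, recurse on halves, check the dividing strip) achieves O(n log n).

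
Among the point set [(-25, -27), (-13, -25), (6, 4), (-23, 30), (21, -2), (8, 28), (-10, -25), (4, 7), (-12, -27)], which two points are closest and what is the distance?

Computing all pairwise distances among 9 points:

d((-25, -27), (-13, -25)) = 12.1655
d((-25, -27), (6, 4)) = 43.8406
d((-25, -27), (-23, 30)) = 57.0351
d((-25, -27), (21, -2)) = 52.3546
d((-25, -27), (8, 28)) = 64.1405
d((-25, -27), (-10, -25)) = 15.1327
d((-25, -27), (4, 7)) = 44.6878
d((-25, -27), (-12, -27)) = 13.0
d((-13, -25), (6, 4)) = 34.6699
d((-13, -25), (-23, 30)) = 55.9017
d((-13, -25), (21, -2)) = 41.0488
d((-13, -25), (8, 28)) = 57.0088
d((-13, -25), (-10, -25)) = 3.0
d((-13, -25), (4, 7)) = 36.2353
d((-13, -25), (-12, -27)) = 2.2361 <-- minimum
d((6, 4), (-23, 30)) = 38.9487
d((6, 4), (21, -2)) = 16.1555
d((6, 4), (8, 28)) = 24.0832
d((6, 4), (-10, -25)) = 33.121
d((6, 4), (4, 7)) = 3.6056
d((6, 4), (-12, -27)) = 35.8469
d((-23, 30), (21, -2)) = 54.4059
d((-23, 30), (8, 28)) = 31.0644
d((-23, 30), (-10, -25)) = 56.5155
d((-23, 30), (4, 7)) = 35.4683
d((-23, 30), (-12, -27)) = 58.0517
d((21, -2), (8, 28)) = 32.6956
d((21, -2), (-10, -25)) = 38.6005
d((21, -2), (4, 7)) = 19.2354
d((21, -2), (-12, -27)) = 41.4005
d((8, 28), (-10, -25)) = 55.9732
d((8, 28), (4, 7)) = 21.3776
d((8, 28), (-12, -27)) = 58.5235
d((-10, -25), (4, 7)) = 34.9285
d((-10, -25), (-12, -27)) = 2.8284
d((4, 7), (-12, -27)) = 37.5766

Closest pair: (-13, -25) and (-12, -27) with distance 2.2361

The closest pair is (-13, -25) and (-12, -27) with Euclidean distance 2.2361. For 9 points, brute-force pairwise comparison is shown above. For large n, the divide-and-conquer algorithm (sort by x, recurse on halves, check the dividing strip) achieves O(n log n).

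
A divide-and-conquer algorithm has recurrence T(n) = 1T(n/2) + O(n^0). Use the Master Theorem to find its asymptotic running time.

Master Theorem for T(n) = 1T(n/2) + O(n^0):

a = 1, b = 2, c = 0
log_b(a) = log_2(1) = 0.0000

Case 2: c = 0 = log_2(1) = 0.0000
T(n) = O(n^0 log n) = O(log n)

For T(n) = 1T(n/2) + O(n^0): log_2(1) = 0.0000. This is Case 2 of the Master Theorem (c = log_b(a), equal work at all levels), giving O(log n).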